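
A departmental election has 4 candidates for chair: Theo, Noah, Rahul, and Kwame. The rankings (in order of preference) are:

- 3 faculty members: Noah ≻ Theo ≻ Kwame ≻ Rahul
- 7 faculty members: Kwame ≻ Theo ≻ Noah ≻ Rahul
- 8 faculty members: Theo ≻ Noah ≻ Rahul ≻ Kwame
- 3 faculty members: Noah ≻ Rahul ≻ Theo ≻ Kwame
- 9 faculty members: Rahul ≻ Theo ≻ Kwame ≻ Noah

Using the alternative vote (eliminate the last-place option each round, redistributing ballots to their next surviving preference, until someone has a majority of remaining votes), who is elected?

Theo

Round 1: Theo 8, Noah 6, Rahul 9, Kwame 7. Eliminate Noah.
Round 2: Theo 11, Rahul 12, Kwame 7. Eliminate Kwame.
Round 3: Theo 18, Rahul 12. Theo has a majority.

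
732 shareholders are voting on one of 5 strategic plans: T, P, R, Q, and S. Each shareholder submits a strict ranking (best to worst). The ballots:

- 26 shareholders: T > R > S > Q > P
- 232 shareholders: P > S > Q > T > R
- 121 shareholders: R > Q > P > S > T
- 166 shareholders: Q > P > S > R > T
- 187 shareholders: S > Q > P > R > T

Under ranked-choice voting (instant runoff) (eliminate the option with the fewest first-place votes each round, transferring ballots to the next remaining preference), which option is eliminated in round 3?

S

Round 1: T 26, P 232, R 121, Q 166, S 187. Eliminate T.
Round 2: P 232, R 147, Q 166, S 187. Eliminate R.
Round 3: P 232, Q 287, S 213. Eliminate S.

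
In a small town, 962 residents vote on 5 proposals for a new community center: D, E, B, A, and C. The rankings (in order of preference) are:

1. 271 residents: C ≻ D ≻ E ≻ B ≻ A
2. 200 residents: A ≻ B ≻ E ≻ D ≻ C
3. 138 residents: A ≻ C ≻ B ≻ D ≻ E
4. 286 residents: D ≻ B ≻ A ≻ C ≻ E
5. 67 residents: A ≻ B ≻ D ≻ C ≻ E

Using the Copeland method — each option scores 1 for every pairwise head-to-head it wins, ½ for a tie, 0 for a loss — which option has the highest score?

D

D: beats E, B, A, and C → score 4.
E: loses to D, B, A, and C → score 0.
B: beats E, A, and C; loses to D → score 3.
A: beats E and C; loses to D and B → score 2.
C: beats E; loses to D, B, and A → score 1.
D has the best pairwise record.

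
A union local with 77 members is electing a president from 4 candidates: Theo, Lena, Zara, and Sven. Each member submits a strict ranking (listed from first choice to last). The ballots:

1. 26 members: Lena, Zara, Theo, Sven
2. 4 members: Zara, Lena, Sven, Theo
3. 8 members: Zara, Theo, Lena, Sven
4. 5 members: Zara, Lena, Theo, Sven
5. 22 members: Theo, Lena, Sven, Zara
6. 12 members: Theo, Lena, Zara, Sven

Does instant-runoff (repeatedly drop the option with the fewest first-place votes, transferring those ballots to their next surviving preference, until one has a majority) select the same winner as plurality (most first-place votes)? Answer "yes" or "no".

yes

Instant-runoff — R1 Theo 34, Lena 26, Zara 17, Sven 0 (Sven out); R2 Theo 34, Lena 26, Zara 17 (Zara out); R3 Theo 42, Lena 35 (Theo winner). Winner: Theo.
Plurality — first-place votes: Theo 34, Lena 26, Zara 17, Sven 0. Winner: Theo.
The two methods agree.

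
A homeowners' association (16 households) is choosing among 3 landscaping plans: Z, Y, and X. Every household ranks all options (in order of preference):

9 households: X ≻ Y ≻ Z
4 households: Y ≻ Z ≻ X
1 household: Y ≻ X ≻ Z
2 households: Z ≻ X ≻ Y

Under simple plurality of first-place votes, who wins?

First-place votes: Z 2, Y 5, X 9.
X has the most first-place votes.

X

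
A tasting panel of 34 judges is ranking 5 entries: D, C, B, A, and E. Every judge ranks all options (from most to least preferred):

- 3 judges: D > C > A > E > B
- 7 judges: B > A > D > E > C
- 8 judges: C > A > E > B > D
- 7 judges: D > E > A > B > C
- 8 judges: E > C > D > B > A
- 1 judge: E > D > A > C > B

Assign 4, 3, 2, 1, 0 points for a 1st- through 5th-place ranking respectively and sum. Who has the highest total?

D: 3·4 + 7·2 + 8·0 + 7·4 + 8·2 + 1·3 = 73
C: 3·3 + 7·0 + 8·4 + 7·0 + 8·3 + 1·1 = 66
B: 3·0 + 7·4 + 8·1 + 7·1 + 8·1 + 1·0 = 51
A: 3·2 + 7·3 + 8·3 + 7·2 + 8·0 + 1·2 = 67
E: 3·1 + 7·1 + 8·2 + 7·3 + 8·4 + 1·4 = 83
E has the highest Borda score (83).

E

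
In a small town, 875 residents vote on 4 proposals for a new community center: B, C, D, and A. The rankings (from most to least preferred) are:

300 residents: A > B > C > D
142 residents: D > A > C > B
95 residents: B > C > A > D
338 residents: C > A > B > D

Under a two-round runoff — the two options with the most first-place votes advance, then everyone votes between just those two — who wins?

A

Round 1 first-place votes: B 95, C 338, D 142, A 300.
C and A advance.
Runoff: C is preferred to A by 433 voters; A by 442.
A wins the runoff.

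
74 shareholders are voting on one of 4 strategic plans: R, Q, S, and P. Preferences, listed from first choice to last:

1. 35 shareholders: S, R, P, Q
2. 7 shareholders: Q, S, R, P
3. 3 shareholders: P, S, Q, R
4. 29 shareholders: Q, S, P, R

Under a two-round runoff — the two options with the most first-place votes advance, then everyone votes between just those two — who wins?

Round 1 first-place votes: R 0, Q 36, S 35, P 3.
Q and S advance.
Runoff: Q is preferred to S by 36 voters; S by 38.
S wins the runoff.

S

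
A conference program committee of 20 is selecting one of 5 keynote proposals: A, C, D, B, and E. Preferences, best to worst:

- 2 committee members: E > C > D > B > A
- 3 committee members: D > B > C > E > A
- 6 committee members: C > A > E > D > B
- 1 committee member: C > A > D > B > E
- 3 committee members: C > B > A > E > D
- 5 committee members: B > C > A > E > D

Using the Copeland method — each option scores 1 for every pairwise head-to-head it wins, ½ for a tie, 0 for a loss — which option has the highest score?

A: beats D and E; loses to C and B → score 2.
C: beats A, D, B, and E → score 4.
D: beats B; loses to A, C, and E → score 1.
B: beats A and E; loses to C and D → score 2.
E: beats D; loses to A, C, and B → score 1.
C has the best pairwise record.

C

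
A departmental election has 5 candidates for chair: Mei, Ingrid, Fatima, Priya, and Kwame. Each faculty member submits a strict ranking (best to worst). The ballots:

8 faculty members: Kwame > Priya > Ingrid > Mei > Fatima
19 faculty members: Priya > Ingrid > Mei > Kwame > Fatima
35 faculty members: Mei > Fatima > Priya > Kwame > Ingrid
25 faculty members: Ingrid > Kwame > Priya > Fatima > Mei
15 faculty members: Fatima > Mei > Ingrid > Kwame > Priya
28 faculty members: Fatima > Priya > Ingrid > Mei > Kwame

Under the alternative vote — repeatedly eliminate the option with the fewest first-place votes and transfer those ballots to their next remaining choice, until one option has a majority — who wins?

Fatima

Round 1: Mei 35, Ingrid 25, Fatima 43, Priya 19, Kwame 8. Eliminate Kwame.
Round 2: Mei 35, Ingrid 25, Fatima 43, Priya 27. Eliminate Ingrid.
Round 3: Mei 35, Fatima 43, Priya 52. Eliminate Mei.
Round 4: Fatima 78, Priya 52. Fatima has a majority.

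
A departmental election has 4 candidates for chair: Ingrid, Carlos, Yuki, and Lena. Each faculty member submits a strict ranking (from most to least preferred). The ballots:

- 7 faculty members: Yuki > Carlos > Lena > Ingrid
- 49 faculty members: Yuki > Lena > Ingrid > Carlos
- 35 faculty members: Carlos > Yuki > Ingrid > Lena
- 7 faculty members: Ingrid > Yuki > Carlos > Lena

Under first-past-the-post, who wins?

Yuki

First-place votes: Ingrid 7, Carlos 35, Yuki 56, Lena 0.
Yuki has the most first-place votes.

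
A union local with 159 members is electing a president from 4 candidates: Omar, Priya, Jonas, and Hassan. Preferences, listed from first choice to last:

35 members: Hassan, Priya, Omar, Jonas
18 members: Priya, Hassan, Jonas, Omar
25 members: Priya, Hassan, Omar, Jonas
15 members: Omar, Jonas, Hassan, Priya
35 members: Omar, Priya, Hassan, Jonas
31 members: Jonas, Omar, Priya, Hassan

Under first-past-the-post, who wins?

Omar

First-place votes: Omar 50, Priya 43, Jonas 31, Hassan 35.
Omar has the most first-place votes.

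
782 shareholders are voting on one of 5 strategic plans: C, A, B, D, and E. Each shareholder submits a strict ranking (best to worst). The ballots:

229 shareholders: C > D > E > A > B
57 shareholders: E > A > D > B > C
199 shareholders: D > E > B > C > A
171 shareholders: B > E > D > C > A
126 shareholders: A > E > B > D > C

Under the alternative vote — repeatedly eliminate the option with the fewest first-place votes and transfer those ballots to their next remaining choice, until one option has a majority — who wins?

Round 1: C 229, A 126, B 171, D 199, E 57. Eliminate E.
Round 2: C 229, A 183, B 171, D 199. Eliminate B.
Round 3: C 229, A 183, D 370. Eliminate A.
Round 4: C 229, D 553. D has a majority.

D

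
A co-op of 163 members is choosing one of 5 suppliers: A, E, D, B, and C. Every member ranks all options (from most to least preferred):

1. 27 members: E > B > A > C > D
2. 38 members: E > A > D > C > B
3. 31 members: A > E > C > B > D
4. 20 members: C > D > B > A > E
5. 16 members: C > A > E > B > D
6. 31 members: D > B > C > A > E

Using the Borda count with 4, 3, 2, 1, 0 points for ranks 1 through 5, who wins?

A

A: 27·2 + 38·3 + 31·4 + 20·1 + 16·3 + 31·1 = 391
E: 27·4 + 38·4 + 31·3 + 20·0 + 16·2 + 31·0 = 385
D: 27·0 + 38·2 + 31·0 + 20·3 + 16·0 + 31·4 = 260
B: 27·3 + 38·0 + 31·1 + 20·2 + 16·1 + 31·3 = 261
C: 27·1 + 38·1 + 31·2 + 20·4 + 16·4 + 31·2 = 333
A has the highest Borda score (391).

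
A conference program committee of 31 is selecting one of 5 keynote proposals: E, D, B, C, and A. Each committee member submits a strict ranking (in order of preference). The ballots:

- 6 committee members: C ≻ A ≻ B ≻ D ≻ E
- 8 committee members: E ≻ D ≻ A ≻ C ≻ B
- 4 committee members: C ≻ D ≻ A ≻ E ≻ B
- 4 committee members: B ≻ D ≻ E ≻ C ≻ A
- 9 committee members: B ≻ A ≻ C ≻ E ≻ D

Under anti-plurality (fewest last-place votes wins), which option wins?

C

Last-place votes: E 6, D 9, B 12, C 0, A 4.
C is ranked last by the fewest voters, so C wins.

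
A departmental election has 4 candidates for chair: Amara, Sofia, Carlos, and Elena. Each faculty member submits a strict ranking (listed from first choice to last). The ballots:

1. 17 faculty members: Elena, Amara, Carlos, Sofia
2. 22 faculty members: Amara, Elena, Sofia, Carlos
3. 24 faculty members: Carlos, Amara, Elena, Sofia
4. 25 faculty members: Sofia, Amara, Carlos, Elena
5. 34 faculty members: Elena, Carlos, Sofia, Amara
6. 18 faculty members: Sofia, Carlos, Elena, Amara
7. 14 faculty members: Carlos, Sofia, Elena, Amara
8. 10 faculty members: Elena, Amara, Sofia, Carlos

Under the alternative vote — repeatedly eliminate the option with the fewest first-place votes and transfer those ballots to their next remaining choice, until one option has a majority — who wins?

Elena

Round 1: Amara 22, Sofia 43, Carlos 38, Elena 61. Eliminate Amara.
Round 2: Sofia 43, Carlos 38, Elena 83. Elena has a majority.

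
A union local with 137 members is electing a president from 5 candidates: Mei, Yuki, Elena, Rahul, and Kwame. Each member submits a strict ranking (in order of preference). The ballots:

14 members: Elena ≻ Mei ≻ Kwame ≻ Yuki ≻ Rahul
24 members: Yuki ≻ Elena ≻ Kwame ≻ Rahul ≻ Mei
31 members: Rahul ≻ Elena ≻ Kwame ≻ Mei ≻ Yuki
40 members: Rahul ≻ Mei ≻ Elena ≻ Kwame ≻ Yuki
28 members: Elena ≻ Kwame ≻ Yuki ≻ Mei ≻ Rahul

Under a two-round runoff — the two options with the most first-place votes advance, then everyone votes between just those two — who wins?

Round 1 first-place votes: Mei 0, Yuki 24, Elena 42, Rahul 71, Kwame 0.
Rahul and Elena advance.
Runoff: Rahul is preferred to Elena by 71 voters; Elena by 66.
Rahul wins the runoff.

Rahul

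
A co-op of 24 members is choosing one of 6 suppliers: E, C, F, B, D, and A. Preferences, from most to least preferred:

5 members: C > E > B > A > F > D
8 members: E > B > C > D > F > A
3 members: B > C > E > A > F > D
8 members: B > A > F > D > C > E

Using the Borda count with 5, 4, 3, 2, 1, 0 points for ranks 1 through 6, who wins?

E: 5·4 + 8·5 + 3·3 + 8·0 = 69
C: 5·5 + 8·3 + 3·4 + 8·1 = 69
F: 5·1 + 8·1 + 3·1 + 8·3 = 40
B: 5·3 + 8·4 + 3·5 + 8·5 = 102
D: 5·0 + 8·2 + 3·0 + 8·2 = 32
A: 5·2 + 8·0 + 3·2 + 8·4 = 48
B has the highest Borda score (102).

B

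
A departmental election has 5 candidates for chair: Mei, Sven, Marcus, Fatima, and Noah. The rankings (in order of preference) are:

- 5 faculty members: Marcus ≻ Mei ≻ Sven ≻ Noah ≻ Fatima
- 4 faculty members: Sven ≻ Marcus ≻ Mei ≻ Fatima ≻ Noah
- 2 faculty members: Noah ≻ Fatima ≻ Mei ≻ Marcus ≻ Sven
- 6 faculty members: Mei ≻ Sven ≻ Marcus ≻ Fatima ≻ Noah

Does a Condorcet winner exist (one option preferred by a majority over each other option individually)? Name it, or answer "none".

Checking pairwise contests:
Marcus beats Mei 9–8.
Mei beats Sven 13–4.
Sven beats Marcus 10–7.
Mei beats Fatima 15–2.
Mei beats Noah 15–2.
Every option loses at least one head-to-head, so there is no Condorcet winner.

none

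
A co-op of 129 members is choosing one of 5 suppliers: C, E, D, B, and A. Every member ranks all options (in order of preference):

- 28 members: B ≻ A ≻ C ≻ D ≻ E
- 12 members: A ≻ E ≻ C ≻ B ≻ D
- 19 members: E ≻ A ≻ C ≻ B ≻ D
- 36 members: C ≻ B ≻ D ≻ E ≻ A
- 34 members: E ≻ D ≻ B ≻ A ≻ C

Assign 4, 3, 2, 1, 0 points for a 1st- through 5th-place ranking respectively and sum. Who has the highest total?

B

C: 28·2 + 12·2 + 19·2 + 36·4 + 34·0 = 262
E: 28·0 + 12·3 + 19·4 + 36·1 + 34·4 = 284
D: 28·1 + 12·0 + 19·0 + 36·2 + 34·3 = 202
B: 28·4 + 12·1 + 19·1 + 36·3 + 34·2 = 319
A: 28·3 + 12·4 + 19·3 + 36·0 + 34·1 = 223
B has the highest Borda score (319).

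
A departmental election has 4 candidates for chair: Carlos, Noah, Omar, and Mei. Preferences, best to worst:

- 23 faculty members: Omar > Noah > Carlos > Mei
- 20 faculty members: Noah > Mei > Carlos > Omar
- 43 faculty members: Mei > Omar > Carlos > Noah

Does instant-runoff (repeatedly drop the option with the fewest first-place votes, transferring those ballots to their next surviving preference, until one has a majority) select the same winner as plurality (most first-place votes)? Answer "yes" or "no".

yes

Instant-runoff — R1 Carlos 0, Noah 20, Omar 23, Mei 43 (Carlos out); R2 Noah 20, Omar 23, Mei 43 (Noah out); R3 Omar 23, Mei 63 (Mei winner). Winner: Mei.
Plurality — first-place votes: Carlos 0, Noah 20, Omar 23, Mei 43. Winner: Mei.
The two methods agree.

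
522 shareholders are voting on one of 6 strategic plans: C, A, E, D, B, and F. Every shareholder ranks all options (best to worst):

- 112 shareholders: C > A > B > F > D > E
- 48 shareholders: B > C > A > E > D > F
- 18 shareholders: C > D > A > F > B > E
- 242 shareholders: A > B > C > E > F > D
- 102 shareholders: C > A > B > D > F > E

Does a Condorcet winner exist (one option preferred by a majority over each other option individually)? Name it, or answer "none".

Checking pairwise contests:
B beats C 290–232.
C beats A 280–242.
C beats E 522–0.
C beats D 522–0.
A beats B 474–48.
C beats F 522–0.
Every option loses at least one head-to-head, so there is no Condorcet winner.

none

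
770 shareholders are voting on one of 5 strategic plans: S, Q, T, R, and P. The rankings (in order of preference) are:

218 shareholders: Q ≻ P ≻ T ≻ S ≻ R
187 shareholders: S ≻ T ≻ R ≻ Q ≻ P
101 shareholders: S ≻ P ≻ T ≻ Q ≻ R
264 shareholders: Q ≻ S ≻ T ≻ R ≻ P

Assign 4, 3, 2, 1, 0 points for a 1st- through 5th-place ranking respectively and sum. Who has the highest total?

S: 218·1 + 187·4 + 101·4 + 264·3 = 2162
Q: 218·4 + 187·1 + 101·1 + 264·4 = 2216
T: 218·2 + 187·3 + 101·2 + 264·2 = 1727
R: 218·0 + 187·2 + 101·0 + 264·1 = 638
P: 218·3 + 187·0 + 101·3 + 264·0 = 957
Q has the highest Borda score (2216).

Q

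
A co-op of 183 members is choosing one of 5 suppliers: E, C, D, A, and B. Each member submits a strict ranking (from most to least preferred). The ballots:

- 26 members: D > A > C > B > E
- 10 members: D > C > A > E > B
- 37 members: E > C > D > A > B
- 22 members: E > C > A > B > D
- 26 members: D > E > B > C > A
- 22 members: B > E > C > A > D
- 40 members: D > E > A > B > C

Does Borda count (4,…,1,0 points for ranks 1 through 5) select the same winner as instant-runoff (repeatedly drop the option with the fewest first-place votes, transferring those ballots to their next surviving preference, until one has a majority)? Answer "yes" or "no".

no

Borda — scores: E 510, C 329, D 482, A 281, B 228. Winner: E.
Instant-runoff — R1 E 59, C 0, D 102, A 0, B 22 (D winner). Winner: D.
The two methods disagree.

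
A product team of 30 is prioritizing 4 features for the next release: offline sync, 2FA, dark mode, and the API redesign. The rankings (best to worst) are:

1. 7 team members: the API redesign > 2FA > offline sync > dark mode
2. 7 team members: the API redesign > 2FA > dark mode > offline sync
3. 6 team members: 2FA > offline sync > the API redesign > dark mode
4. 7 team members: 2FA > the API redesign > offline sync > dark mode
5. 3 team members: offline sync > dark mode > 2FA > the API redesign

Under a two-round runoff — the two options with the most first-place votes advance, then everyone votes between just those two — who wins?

Round 1 first-place votes: offline sync 3, 2FA 13, dark mode 0, the API redesign 14.
the API redesign and 2FA advance.
Runoff: the API redesign is preferred to 2FA by 14 voters; 2FA by 16.
2FA wins the runoff.

2FA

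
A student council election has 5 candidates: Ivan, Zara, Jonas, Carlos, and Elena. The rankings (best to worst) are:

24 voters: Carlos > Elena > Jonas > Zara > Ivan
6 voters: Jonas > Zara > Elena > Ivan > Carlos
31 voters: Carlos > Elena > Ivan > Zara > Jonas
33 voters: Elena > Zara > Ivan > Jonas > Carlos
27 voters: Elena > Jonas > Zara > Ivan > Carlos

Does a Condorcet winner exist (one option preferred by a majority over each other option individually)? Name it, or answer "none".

Elena

Elena vs Ivan: 121–0 for Elena.
Elena vs Zara: 115–6 for Elena.
Elena vs Jonas: 115–6 for Elena.
Elena vs Carlos: 66–55 for Elena.
Elena beats every other option head-to-head.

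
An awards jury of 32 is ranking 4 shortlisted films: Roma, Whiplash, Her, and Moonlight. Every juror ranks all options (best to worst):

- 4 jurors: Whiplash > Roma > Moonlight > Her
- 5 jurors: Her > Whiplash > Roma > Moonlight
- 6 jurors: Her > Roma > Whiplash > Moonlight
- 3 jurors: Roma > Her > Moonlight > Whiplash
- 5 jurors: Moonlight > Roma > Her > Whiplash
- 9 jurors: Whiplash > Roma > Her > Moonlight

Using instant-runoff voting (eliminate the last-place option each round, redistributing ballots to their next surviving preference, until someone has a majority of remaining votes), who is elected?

Round 1: Roma 3, Whiplash 13, Her 11, Moonlight 5. Eliminate Roma.
Round 2: Whiplash 13, Her 14, Moonlight 5. Eliminate Moonlight.
Round 3: Whiplash 13, Her 19. Her has a majority.

Her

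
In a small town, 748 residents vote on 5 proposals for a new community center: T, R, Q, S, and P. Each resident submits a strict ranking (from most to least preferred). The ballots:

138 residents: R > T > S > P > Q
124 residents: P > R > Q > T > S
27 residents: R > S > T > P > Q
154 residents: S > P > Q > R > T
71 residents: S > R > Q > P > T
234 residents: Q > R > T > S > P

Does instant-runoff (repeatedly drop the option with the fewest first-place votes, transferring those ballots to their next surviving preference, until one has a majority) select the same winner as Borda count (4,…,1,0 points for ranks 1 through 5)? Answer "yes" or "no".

no

Instant-runoff — R1 T 0, R 165, Q 234, S 225, P 124 (T out); R2 R 165, Q 234, S 225, P 124 (P out); R3 R 289, Q 234, S 225 (S out); R4 R 360, Q 388 (Q winner). Winner: Q.
Borda — scores: T 1060, R 2101, Q 1634, S 1491, P 1194. Winner: R.
The two methods disagree.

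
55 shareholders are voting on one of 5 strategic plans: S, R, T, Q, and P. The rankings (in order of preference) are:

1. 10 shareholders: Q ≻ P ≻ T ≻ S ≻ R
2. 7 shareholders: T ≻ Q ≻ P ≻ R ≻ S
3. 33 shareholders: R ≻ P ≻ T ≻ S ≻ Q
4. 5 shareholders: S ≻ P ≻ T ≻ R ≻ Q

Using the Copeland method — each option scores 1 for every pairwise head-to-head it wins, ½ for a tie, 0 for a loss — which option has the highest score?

R

S: beats Q; loses to R, T, and P → score 1.
R: beats S, T, Q, and P → score 4.
T: beats S and Q; loses to R and P → score 2.
Q: loses to S, R, T, and P → score 0.
P: beats S, T, and Q; loses to R → score 3.
R has the best pairwise record.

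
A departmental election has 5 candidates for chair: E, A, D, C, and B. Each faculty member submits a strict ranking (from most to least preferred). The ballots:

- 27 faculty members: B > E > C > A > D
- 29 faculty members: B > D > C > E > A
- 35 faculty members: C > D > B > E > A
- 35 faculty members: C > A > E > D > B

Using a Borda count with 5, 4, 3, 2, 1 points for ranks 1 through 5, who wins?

C

E: 27·4 + 29·2 + 35·2 + 35·3 = 341
A: 27·2 + 29·1 + 35·1 + 35·4 = 258
D: 27·1 + 29·4 + 35·4 + 35·2 = 353
C: 27·3 + 29·3 + 35·5 + 35·5 = 518
B: 27·5 + 29·5 + 35·3 + 35·1 = 420
C has the highest Borda score (518).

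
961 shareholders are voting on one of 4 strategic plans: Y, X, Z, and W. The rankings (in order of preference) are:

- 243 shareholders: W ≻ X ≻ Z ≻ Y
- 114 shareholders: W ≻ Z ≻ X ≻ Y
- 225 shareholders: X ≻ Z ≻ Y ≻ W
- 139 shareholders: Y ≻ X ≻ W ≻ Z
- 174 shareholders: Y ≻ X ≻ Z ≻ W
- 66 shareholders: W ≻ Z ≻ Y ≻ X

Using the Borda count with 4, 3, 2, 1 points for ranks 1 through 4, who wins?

Y: 243·1 + 114·1 + 225·2 + 139·4 + 174·4 + 66·2 = 2191
X: 243·3 + 114·2 + 225·4 + 139·3 + 174·3 + 66·1 = 2862
Z: 243·2 + 114·3 + 225·3 + 139·1 + 174·2 + 66·3 = 2188
W: 243·4 + 114·4 + 225·1 + 139·2 + 174·1 + 66·4 = 2369
X has the highest Borda score (2862).

X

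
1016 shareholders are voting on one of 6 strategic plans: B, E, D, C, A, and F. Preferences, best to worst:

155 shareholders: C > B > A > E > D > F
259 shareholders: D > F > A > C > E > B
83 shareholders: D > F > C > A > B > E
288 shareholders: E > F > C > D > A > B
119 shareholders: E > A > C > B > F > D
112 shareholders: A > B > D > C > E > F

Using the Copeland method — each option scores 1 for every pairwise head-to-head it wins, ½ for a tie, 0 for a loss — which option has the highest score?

C

B: loses to E, D, C, A, and F → score 0.
E: beats B, D, and F; loses to C and A → score 3.
D: beats B, A, and F; loses to E and C → score 3.
C: beats B, E, D, and A; loses to F → score 4.
A: beats B and E; loses to D, C, and F → score 2.
F: beats B, C, and A; loses to E and D → score 3.
C has the best pairwise record.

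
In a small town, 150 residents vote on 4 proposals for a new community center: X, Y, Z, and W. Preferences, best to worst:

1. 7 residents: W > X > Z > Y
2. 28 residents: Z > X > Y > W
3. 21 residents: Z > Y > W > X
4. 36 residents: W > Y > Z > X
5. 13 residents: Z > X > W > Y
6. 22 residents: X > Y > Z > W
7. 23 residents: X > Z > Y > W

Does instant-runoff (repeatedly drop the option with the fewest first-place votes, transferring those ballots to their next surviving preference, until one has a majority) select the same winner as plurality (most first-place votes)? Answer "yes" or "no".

yes

Instant-runoff — R1 X 45, Y 0, Z 62, W 43 (Y out); R2 X 45, Z 62, W 43 (W out); R3 X 52, Z 98 (Z winner). Winner: Z.
Plurality — first-place votes: X 45, Y 0, Z 62, W 43. Winner: Z.
The two methods agree.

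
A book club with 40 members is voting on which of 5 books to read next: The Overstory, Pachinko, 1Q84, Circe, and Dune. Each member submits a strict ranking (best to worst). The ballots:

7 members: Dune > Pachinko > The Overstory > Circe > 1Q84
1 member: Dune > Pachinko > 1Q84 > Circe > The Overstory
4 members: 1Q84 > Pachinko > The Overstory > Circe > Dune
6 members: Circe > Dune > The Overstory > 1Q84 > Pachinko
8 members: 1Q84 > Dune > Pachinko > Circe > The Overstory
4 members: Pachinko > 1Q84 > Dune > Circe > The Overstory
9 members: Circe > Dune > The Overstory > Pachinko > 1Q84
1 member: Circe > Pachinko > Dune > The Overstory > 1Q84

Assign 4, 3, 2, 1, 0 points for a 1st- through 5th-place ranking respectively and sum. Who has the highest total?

The Overstory: 7·2 + 1·0 + 4·2 + 6·2 + 8·0 + 4·0 + 9·2 + 1·1 = 53
Pachinko: 7·3 + 1·3 + 4·3 + 6·0 + 8·2 + 4·4 + 9·1 + 1·3 = 80
1Q84: 7·0 + 1·2 + 4·4 + 6·1 + 8·4 + 4·3 + 9·0 + 1·0 = 68
Circe: 7·1 + 1·1 + 4·1 + 6·4 + 8·1 + 4·1 + 9·4 + 1·4 = 88
Dune: 7·4 + 1·4 + 4·0 + 6·3 + 8·3 + 4·2 + 9·3 + 1·2 = 111
Dune has the highest Borda score (111).

Dune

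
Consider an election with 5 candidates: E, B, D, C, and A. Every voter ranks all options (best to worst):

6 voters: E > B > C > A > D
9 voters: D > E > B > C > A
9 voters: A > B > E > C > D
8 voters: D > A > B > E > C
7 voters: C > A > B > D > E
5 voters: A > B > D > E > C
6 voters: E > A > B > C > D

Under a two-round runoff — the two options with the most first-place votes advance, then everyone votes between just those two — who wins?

A

Round 1 first-place votes: E 12, B 0, D 17, C 7, A 14.
D and A advance.
Runoff: D is preferred to A by 17 voters; A by 33.
A wins the runoff.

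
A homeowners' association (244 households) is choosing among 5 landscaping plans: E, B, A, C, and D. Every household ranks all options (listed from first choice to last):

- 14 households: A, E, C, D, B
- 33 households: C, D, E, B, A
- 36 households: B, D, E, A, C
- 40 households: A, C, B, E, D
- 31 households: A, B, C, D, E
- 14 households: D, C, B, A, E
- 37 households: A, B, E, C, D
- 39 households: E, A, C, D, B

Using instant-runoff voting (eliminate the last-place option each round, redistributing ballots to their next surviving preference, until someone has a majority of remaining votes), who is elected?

Round 1: E 39, B 36, A 122, C 33, D 14. Eliminate D.
Round 2: E 39, B 36, A 122, C 47. Eliminate B.
Round 3: E 75, A 122, C 47. Eliminate C.
Round 4: E 108, A 136. A has a majority.

A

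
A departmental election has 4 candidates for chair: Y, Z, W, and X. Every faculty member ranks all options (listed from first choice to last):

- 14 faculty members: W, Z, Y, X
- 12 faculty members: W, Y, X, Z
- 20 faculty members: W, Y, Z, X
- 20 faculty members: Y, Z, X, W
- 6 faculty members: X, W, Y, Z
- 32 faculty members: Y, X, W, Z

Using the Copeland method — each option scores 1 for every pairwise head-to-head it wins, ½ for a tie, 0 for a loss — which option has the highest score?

Y

Y: beats Z and X; ties W → score 2.5.
Z: beats X; loses to Y and W → score 1.
W: beats Z; ties Y; loses to X → score 1.5.
X: beats W; loses to Y and Z → score 1.
Y has the best pairwise record.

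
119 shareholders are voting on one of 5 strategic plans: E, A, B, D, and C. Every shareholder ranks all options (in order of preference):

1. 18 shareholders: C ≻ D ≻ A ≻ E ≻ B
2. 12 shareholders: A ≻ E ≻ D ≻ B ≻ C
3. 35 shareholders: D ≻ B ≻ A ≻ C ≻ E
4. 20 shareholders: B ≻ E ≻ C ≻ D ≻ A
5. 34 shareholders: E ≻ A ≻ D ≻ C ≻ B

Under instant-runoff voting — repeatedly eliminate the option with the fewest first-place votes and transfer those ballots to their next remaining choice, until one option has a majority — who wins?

Round 1: E 34, A 12, B 20, D 35, C 18. Eliminate A.
Round 2: E 46, B 20, D 35, C 18. Eliminate C.
Round 3: E 46, B 20, D 53. Eliminate B.
Round 4: E 66, D 53. E has a majority.

E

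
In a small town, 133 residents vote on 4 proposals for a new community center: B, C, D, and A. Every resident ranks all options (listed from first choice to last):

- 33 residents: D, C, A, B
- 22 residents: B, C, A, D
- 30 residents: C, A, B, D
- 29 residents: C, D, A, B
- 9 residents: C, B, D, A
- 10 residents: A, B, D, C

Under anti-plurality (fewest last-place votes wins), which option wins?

A

Last-place votes: B 62, C 10, D 52, A 9.
A is ranked last by the fewest voters, so A wins.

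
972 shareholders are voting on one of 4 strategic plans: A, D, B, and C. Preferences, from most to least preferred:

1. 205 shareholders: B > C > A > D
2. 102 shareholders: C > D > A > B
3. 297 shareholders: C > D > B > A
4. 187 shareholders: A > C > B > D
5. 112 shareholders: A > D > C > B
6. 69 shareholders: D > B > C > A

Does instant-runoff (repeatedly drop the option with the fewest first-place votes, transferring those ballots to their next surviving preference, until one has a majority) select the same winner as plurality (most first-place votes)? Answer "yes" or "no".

yes

Instant-runoff — R1 A 299, D 69, B 205, C 399 (D out); R2 A 299, B 274, C 399 (B out); R3 A 299, C 673 (C winner). Winner: C.
Plurality — first-place votes: A 299, D 69, B 205, C 399. Winner: C.
The two methods agree.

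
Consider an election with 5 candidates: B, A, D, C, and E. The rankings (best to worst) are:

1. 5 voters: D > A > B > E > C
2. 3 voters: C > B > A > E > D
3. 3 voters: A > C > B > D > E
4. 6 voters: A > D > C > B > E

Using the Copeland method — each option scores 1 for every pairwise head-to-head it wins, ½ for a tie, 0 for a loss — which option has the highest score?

B: beats E; loses to A, D, and C → score 1.
A: beats B, D, C, and E → score 4.
D: beats B, C, and E; loses to A → score 3.
C: beats B and E; loses to A and D → score 2.
E: loses to B, A, D, and C → score 0.
A has the best pairwise record.

A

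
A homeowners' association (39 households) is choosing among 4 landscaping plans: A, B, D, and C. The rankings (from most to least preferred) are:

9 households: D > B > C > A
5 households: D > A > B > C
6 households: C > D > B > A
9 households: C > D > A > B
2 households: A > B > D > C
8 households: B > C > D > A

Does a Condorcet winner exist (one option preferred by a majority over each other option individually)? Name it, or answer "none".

Checking pairwise contests:
B beats A 23–16.
D beats B 29–10.
C beats D 23–16.
B beats C 24–15.
Every option loses at least one head-to-head, so there is no Condorcet winner.

none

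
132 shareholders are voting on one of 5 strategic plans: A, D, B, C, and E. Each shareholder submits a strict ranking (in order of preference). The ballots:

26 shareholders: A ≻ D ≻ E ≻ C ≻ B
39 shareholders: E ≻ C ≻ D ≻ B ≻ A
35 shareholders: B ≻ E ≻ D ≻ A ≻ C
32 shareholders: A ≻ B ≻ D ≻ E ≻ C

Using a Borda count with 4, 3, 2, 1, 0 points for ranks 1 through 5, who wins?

A: 26·4 + 39·0 + 35·1 + 32·4 = 267
D: 26·3 + 39·2 + 35·2 + 32·2 = 290
B: 26·0 + 39·1 + 35·4 + 32·3 = 275
C: 26·1 + 39·3 + 35·0 + 32·0 = 143
E: 26·2 + 39·4 + 35·3 + 32·1 = 345
E has the highest Borda score (345).

E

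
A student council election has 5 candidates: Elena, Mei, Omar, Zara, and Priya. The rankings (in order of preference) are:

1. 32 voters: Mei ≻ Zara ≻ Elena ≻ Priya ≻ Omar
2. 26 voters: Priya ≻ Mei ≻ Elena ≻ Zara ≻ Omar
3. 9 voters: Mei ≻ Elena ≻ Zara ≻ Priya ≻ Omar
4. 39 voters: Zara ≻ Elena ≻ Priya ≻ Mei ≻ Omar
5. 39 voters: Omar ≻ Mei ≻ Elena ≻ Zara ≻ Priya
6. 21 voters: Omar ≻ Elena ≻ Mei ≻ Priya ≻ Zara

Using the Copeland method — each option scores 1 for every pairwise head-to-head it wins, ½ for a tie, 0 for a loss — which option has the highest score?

Mei

Elena: beats Omar, Zara, and Priya; loses to Mei → score 3.
Mei: beats Elena, Omar, Zara, and Priya → score 4.
Omar: loses to Elena, Mei, Zara, and Priya → score 0.
Zara: beats Omar and Priya; loses to Elena and Mei → score 2.
Priya: beats Omar; loses to Elena, Mei, and Zara → score 1.
Mei has the best pairwise record.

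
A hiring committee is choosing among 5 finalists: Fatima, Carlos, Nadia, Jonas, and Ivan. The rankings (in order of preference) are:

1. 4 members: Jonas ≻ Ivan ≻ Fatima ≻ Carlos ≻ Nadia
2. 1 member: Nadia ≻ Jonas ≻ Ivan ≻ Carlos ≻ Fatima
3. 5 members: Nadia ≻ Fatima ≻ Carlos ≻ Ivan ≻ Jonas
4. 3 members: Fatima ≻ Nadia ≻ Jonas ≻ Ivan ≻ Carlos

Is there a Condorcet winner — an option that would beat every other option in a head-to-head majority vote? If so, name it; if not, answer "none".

Fatima vs Carlos: 12–1 for Fatima.
Fatima vs Nadia: 7–6 for Fatima.
Fatima vs Jonas: 8–5 for Fatima.
Fatima vs Ivan: 8–5 for Fatima.
Fatima beats every other option head-to-head.

Fatima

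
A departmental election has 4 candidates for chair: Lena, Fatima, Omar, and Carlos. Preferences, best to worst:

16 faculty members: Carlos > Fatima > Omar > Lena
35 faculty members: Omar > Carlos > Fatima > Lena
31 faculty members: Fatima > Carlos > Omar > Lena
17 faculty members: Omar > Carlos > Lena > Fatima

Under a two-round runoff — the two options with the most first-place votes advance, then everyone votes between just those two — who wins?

Round 1 first-place votes: Lena 0, Fatima 31, Omar 52, Carlos 16.
Omar and Fatima advance.
Runoff: Omar is preferred to Fatima by 52 voters; Fatima by 47.
Omar wins the runoff.

Omar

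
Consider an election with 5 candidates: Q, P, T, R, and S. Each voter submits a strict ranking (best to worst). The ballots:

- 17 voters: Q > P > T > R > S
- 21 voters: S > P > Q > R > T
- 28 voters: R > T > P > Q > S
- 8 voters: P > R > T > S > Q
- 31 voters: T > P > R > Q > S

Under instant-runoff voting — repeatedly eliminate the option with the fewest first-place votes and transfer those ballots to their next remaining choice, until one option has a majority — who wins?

R

Round 1: Q 17, P 8, T 31, R 28, S 21. Eliminate P.
Round 2: Q 17, T 31, R 36, S 21. Eliminate Q.
Round 3: T 48, R 36, S 21. Eliminate S.
Round 4: T 48, R 57. R has a majority.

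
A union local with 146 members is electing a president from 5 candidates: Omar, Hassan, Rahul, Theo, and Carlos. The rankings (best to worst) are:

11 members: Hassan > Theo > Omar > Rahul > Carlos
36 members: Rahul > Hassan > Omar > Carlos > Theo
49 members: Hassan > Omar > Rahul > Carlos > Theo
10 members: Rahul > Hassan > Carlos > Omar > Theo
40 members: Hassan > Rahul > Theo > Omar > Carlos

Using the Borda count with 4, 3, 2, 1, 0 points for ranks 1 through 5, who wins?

Hassan

Omar: 11·2 + 36·2 + 49·3 + 10·1 + 40·1 = 291
Hassan: 11·4 + 36·3 + 49·4 + 10·3 + 40·4 = 538
Rahul: 11·1 + 36·4 + 49·2 + 10·4 + 40·3 = 413
Theo: 11·3 + 36·0 + 49·0 + 10·0 + 40·2 = 113
Carlos: 11·0 + 36·1 + 49·1 + 10·2 + 40·0 = 105
Hassan has the highest Borda score (538).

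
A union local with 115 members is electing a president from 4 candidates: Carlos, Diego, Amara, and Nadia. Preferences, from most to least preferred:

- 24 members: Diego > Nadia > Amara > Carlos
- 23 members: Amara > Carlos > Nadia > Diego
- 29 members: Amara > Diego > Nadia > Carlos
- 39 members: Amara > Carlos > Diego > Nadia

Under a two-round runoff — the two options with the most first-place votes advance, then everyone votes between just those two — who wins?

Amara

Round 1 first-place votes: Carlos 0, Diego 24, Amara 91, Nadia 0.
Amara and Diego advance.
Runoff: Amara is preferred to Diego by 91 voters; Diego by 24.
Amara wins the runoff.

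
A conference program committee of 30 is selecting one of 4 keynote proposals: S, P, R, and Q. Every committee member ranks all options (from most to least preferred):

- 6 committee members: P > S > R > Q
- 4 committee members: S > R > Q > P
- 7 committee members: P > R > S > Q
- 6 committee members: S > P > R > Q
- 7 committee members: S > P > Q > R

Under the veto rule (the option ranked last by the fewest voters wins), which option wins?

Last-place votes: S 0, P 4, R 7, Q 19.
S is ranked last by the fewest voters, so S wins.

S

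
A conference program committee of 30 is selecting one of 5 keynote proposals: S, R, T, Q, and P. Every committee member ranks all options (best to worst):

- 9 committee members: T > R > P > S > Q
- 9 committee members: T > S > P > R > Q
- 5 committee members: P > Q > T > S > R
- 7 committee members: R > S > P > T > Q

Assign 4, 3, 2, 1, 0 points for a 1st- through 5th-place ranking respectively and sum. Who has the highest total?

S: 9·1 + 9·3 + 5·1 + 7·3 = 62
R: 9·3 + 9·1 + 5·0 + 7·4 = 64
T: 9·4 + 9·4 + 5·2 + 7·1 = 89
Q: 9·0 + 9·0 + 5·3 + 7·0 = 15
P: 9·2 + 9·2 + 5·4 + 7·2 = 70
T has the highest Borda score (89).

T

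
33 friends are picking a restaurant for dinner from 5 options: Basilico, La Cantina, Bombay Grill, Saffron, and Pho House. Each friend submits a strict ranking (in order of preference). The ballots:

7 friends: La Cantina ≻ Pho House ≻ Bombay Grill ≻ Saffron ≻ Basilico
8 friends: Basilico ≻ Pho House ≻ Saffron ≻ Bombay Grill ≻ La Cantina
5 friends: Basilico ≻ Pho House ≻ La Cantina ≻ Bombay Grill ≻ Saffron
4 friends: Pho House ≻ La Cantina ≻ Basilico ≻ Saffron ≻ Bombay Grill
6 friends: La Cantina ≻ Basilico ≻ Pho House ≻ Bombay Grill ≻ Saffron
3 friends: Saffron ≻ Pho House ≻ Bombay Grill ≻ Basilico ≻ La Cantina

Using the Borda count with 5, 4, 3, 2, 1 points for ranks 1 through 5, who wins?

Pho House

Basilico: 7·1 + 8·5 + 5·5 + 4·3 + 6·4 + 3·2 = 114
La Cantina: 7·5 + 8·1 + 5·3 + 4·4 + 6·5 + 3·1 = 107
Bombay Grill: 7·3 + 8·2 + 5·2 + 4·1 + 6·2 + 3·3 = 72
Saffron: 7·2 + 8·3 + 5·1 + 4·2 + 6·1 + 3·5 = 72
Pho House: 7·4 + 8·4 + 5·4 + 4·5 + 6·3 + 3·4 = 130
Pho House has the highest Borda score (130).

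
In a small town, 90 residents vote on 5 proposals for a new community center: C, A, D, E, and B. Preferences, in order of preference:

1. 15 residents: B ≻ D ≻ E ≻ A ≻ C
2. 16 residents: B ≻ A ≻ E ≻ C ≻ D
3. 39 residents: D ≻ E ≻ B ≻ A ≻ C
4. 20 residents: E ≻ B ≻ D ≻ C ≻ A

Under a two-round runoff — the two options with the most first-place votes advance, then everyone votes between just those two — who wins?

Round 1 first-place votes: C 0, A 0, D 39, E 20, B 31.
D and B advance.
Runoff: D is preferred to B by 39 voters; B by 51.
B wins the runoff.

B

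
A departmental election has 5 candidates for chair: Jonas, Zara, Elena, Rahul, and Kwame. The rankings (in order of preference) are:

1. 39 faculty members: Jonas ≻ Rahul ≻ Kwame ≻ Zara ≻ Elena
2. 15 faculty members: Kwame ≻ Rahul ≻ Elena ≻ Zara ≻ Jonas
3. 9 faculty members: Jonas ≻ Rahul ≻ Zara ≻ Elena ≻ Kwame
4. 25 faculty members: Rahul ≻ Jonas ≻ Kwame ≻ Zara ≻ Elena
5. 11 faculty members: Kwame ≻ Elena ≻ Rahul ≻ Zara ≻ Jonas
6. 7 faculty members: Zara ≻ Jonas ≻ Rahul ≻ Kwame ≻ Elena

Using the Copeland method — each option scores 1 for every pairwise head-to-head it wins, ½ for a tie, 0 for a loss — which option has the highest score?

Jonas: beats Zara, Elena, Rahul, and Kwame → score 4.
Zara: beats Elena; loses to Jonas, Rahul, and Kwame → score 1.
Elena: loses to Jonas, Zara, Rahul, and Kwame → score 0.
Rahul: beats Zara, Elena, and Kwame; loses to Jonas → score 3.
Kwame: beats Zara and Elena; loses to Jonas and Rahul → score 2.
Jonas has the best pairwise record.

Jonas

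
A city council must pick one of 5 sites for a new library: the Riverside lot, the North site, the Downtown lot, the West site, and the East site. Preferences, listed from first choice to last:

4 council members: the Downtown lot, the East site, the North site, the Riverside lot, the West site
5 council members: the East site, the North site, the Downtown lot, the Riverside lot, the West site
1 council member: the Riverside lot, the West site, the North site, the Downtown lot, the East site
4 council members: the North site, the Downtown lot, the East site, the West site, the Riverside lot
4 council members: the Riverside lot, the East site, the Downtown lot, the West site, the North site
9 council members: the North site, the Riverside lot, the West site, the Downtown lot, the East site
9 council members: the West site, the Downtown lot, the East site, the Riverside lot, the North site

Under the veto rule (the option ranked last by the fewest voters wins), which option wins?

the Downtown lot

Last-place votes: the Riverside lot 4, the North site 13, the Downtown lot 0, the West site 9, the East site 10.
the Downtown lot is ranked last by the fewest voters, so the Downtown lot wins.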